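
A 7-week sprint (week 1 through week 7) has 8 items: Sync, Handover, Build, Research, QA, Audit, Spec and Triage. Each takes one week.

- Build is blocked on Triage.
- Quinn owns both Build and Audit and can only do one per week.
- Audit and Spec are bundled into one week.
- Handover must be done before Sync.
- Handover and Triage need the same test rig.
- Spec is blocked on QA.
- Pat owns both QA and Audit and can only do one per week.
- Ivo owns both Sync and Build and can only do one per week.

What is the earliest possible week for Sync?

Precedence pushes Sync to at least week 2.
Sync at week 2 is achievable: QA in week 1, Triage in week 2, Research in week 1, Build in week 3, Sync in week 2, Spec in week 2, Audit in week 2, Handover in week 1.

week 2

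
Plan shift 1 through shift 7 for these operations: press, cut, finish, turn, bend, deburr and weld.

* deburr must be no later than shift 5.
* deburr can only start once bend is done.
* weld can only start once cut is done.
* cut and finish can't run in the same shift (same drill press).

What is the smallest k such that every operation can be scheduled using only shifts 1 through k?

2

The precedence chain requires at least 2 distinct shifts.
2 works (last occupied shift: shift 2): for example finish -> shift 2; deburr -> shift 2; cut -> shift 1; bend -> shift 1; press -> shift 1; turn -> shift 1; weld -> shift 2.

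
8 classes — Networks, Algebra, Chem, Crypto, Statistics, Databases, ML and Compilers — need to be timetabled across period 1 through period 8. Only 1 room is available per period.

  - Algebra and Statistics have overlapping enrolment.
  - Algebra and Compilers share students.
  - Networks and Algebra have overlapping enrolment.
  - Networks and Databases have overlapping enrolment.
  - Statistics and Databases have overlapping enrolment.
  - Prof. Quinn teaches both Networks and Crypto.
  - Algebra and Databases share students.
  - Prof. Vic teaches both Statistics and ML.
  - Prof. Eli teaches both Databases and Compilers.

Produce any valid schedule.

Compilers -> period 8, Statistics -> period 5, Databases -> period 6, Networks -> period 1, Algebra -> period 2, ML -> period 7, Crypto -> period 4, Chem -> period 3

Checking: Statistics(period 5) != ML(period 7); Statistics(period 5) != Databases(period 6); Databases(period 6) != Compilers(period 8); Algebra(period 2) != Databases(period 6); Algebra(period 2) != Compilers(period 8); Algebra(period 2) != Statistics(period 5); Networks(period 1) != Crypto(period 4); Networks(period 1) != Databases(period 6); Networks(period 1) != Algebra(period 2); max 1 per period (cap 1).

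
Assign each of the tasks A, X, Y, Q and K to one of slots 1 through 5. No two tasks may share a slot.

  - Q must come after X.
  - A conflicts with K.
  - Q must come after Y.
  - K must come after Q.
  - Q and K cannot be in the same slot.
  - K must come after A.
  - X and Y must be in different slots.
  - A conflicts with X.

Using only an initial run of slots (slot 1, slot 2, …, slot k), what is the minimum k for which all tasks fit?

The precedence chain requires at least 3 distinct slots.
With at most 1 per slot and 5 tasks, at least 5 slots are needed.
5 works (last occupied slot: 5): for example X -> 1; A -> 4; Y -> 2; K -> 5; Q -> 3.

5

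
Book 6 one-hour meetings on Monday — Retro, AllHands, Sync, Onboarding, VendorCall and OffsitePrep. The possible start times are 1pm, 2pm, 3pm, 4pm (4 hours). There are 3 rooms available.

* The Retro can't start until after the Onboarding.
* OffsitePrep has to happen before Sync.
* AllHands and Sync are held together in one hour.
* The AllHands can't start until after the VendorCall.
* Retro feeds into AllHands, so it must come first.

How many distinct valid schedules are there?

31

Splitting on Retro: it can be 2pm (13), 3pm (18). Listing each branch's schedules as (AllHands, Sync, Onboarding, VendorCall, OffsitePrep):
Retro=2pm: (3pm,3pm,1pm,1pm,1pm) (3pm,3pm,1pm,1pm,2pm) (3pm,3pm,1pm,2pm,1pm) (3pm,3pm,1pm,2pm,2pm) (4pm,4pm,1pm,1pm,1pm) (4pm,4pm,1pm,1pm,2pm) (4pm,4pm,1pm,1pm,3pm) (4pm,4pm,1pm,2pm,1pm) (4pm,4pm,1pm,2pm,2pm) (4pm,4pm,1pm,2pm,3pm) (4pm,4pm,1pm,3pm,1pm) (4pm,4pm,1pm,3pm,2pm) (4pm,4pm,1pm,3pm,3pm) — 13.
Retro=3pm: (4pm,4pm,1pm,1pm,1pm) (4pm,4pm,1pm,1pm,2pm) (4pm,4pm,1pm,1pm,3pm) (4pm,4pm,1pm,2pm,1pm) (4pm,4pm,1pm,2pm,2pm) (4pm,4pm,1pm,2pm,3pm) (4pm,4pm,1pm,3pm,1pm) (4pm,4pm,1pm,3pm,2pm) (4pm,4pm,1pm,3pm,3pm) (4pm,4pm,2pm,1pm,1pm) (4pm,4pm,2pm,1pm,2pm) (4pm,4pm,2pm,1pm,3pm) (4pm,4pm,2pm,2pm,1pm) (4pm,4pm,2pm,2pm,2pm) (4pm,4pm,2pm,2pm,3pm) (4pm,4pm,2pm,3pm,1pm) (4pm,4pm,2pm,3pm,2pm) (4pm,4pm,2pm,3pm,3pm) — 18.
Summing: 13 + 18 = 31.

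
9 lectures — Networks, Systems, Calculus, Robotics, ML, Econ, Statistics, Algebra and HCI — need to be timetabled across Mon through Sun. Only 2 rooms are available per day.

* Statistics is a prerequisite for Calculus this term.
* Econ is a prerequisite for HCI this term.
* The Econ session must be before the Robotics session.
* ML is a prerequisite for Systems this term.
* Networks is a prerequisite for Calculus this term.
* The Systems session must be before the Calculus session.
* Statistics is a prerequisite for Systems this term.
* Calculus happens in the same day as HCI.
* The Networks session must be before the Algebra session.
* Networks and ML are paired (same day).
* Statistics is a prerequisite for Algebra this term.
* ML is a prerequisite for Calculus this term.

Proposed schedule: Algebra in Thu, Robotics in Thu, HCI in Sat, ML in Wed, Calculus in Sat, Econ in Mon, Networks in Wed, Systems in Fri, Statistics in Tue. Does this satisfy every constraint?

Yes

Statistics is a prerequisite for Algebra this term — holds.
ML is a prerequisite for Calculus this term — holds.
Networks and ML are paired (same day) — holds.
The Econ session must be before the Robotics session — holds.
Calculus happens in the same day as HCI — holds.
Only 2 rooms are available per day — holds.
The Systems session must be before the Calculus session — holds.
The Networks session must be before the Algebra session — holds.
Networks is a prerequisite for Calculus this term — holds.
Econ is a prerequisite for HCI this term — holds.
Statistics is a prerequisite for Calculus this term — holds.
ML is a prerequisite for Systems this term — holds.
Statistics is a prerequisite for Systems this term — holds.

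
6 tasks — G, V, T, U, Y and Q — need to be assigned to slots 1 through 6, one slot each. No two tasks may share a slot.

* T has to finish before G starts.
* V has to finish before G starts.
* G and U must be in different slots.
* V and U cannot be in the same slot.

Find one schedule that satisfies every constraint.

Q in 6, G in 3, Y in 5, T in 2, U in 4, V in 1

Checking: V(1) before G(3); T(2) before G(3); G(3) != U(4); V(1) != U(4); max 1 per slot (cap 1).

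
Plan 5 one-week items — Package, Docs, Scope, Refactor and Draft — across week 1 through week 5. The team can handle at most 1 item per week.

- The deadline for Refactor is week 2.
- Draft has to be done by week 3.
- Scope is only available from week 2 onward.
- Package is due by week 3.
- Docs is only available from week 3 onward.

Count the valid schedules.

Splitting on Package: it can be week 1 (2), week 2 (2), week 3 (4). Listing each branch's schedules as (Docs, Scope, Refactor, Draft) by week number:
Package=week 1: (4,5,2,3) (5,4,2,3) — 2.
Package=week 2: (4,5,1,3) (5,4,1,3) — 2.
Package=week 3: (4,5,1,2) (4,5,2,1) (5,4,1,2) (5,4,2,1) — 4.
Summing: 2 + 2 + 4 = 8.

8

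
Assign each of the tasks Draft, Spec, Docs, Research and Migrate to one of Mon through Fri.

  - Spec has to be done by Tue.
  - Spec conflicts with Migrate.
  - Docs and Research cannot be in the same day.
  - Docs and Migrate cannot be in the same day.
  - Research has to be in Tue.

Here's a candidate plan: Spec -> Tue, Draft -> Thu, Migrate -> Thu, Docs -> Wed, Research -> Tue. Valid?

Yes

Docs and Research cannot be in the same day — holds.
Docs and Migrate cannot be in the same day — holds.
Spec has to be done by Tue — holds.
Spec conflicts with Migrate — holds.
Research has to be in Tue — holds.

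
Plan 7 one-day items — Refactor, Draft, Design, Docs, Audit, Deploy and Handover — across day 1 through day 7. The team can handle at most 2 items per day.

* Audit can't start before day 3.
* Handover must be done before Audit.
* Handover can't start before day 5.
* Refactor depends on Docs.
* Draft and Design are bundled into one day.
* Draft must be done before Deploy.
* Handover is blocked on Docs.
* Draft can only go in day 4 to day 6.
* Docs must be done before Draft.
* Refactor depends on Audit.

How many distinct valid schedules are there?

Splitting on Docs: it can be day 1 (3), day 2 (3), day 3 (3). Listing each branch's schedules as (Refactor, Draft, Design, Audit, Deploy, Handover) by day number:
Docs=day 1: (7,4,4,6,5,5) (7,4,4,6,6,5) (7,4,4,6,7,5) — 3.
Docs=day 2: (7,4,4,6,5,5) (7,4,4,6,6,5) (7,4,4,6,7,5) — 3.
Docs=day 3: (7,4,4,6,5,5) (7,4,4,6,6,5) (7,4,4,6,7,5) — 3.
Summing: 3 + 3 + 3 = 9.

9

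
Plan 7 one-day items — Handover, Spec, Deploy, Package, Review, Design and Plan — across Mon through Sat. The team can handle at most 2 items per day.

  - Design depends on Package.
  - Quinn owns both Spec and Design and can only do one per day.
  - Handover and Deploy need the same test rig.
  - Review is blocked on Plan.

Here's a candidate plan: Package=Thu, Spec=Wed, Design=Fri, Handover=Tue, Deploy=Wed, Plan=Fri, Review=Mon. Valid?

Design depends on Package — holds.
Handover and Deploy need the same test rig — holds.
Quinn owns both Spec and Design and can only do one per day — holds.
Review is blocked on Plan — violated.
The team can handle at most 2 items per day — holds.

No — it violates: Review is blocked on Plan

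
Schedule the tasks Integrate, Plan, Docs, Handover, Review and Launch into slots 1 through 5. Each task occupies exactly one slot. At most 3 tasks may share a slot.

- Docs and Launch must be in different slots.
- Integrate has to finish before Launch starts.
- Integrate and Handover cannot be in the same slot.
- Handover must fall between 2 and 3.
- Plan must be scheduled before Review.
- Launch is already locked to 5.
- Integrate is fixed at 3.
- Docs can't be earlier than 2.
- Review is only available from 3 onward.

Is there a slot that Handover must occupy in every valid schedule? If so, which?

Handover's window is 2–3.
Integrate is fixed at 3, and Handover can't share a slot with Integrate.
So Handover must be 2.

2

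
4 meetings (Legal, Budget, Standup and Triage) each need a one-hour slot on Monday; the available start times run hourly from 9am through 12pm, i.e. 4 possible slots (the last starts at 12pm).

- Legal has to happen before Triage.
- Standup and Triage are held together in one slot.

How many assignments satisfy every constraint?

Splitting on Legal: it can be 9am (12), 10am (8), 11am (4). Listing each branch's schedules as (Budget, Standup, Triage):
Legal=9am: (9am,10am,10am) (9am,11am,11am) (9am,12pm,12pm) (10am,10am,10am) (10am,11am,11am) (10am,12pm,12pm) (11am,10am,10am) (11am,11am,11am) (11am,12pm,12pm) (12pm,10am,10am) (12pm,11am,11am) (12pm,12pm,12pm) — 12.
Legal=10am: (9am,11am,11am) (9am,12pm,12pm) (10am,11am,11am) (10am,12pm,12pm) (11am,11am,11am) (11am,12pm,12pm) (12pm,11am,11am) (12pm,12pm,12pm) — 8.
Legal=11am: (9am,12pm,12pm) (10am,12pm,12pm) (11am,12pm,12pm) (12pm,12pm,12pm) — 4.
Summing: 12 + 8 + 4 = 24.

24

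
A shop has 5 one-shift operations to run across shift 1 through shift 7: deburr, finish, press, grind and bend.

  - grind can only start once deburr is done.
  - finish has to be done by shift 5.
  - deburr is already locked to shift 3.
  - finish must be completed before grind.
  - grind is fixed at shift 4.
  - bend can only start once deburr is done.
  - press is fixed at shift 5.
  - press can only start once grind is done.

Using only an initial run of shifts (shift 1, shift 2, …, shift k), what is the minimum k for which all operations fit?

The precedence chain requires at least 3 distinct shifts.
press can't be placed before shift 5, so the schedule must run through at least shift 5.
5 works (last occupied shift: shift 5): for example press in shift 5, bend in shift 4, deburr in shift 3, finish in shift 1, grind in shift 4.

5 shifts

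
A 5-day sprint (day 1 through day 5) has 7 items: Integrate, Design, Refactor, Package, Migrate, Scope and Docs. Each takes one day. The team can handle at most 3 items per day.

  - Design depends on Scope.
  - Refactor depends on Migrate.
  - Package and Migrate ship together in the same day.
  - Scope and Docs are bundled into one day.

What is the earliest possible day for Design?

Precedence pushes Design to at least day 2.
Design at day 2 is achievable: Integrate=day 1; Package=day 2; Docs=day 1; Scope=day 1; Design=day 2; Migrate=day 2; Refactor=day 3.

day 2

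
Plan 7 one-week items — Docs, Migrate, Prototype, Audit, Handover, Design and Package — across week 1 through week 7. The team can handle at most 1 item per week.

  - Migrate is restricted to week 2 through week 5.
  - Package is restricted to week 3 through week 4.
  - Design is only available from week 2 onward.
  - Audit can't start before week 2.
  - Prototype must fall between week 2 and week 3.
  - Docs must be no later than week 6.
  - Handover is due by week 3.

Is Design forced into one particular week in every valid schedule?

Design can be week 2 (e.g. Design=week 2; Audit=week 7; Package=week 4; Docs=week 6; Handover=week 1; Prototype=week 3; Migrate=week 5) or week 3 (e.g. Docs=week 6, Design=week 3, Migrate=week 5, Package=week 4, Prototype=week 2, Handover=week 1, Audit=week 7).

No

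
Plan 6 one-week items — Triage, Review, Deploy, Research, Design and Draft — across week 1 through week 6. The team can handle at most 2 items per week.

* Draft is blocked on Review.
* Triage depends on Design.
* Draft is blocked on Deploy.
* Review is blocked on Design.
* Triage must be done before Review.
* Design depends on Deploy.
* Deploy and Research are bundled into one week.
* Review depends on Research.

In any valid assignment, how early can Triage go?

Precedence pushes Triage to at least week 3; downstream work caps Triage at week 4.
Triage at week 3 is achievable: Triage=week 3; Research=week 1; Draft=week 5; Review=week 4; Design=week 2; Deploy=week 1.

week 3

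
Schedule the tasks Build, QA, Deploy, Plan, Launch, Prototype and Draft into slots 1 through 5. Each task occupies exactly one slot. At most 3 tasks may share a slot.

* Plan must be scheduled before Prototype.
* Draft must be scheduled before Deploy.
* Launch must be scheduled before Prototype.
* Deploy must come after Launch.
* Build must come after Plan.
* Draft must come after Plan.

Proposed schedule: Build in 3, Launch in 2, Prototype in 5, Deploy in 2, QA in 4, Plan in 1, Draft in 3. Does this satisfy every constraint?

Plan must be scheduled before Prototype — holds.
Draft must come after Plan — holds.
At most 3 tasks may share a slot — holds.
Deploy must come after Launch — violated.
Launch must be scheduled before Prototype — holds.
Draft must be scheduled before Deploy — violated.
Build must come after Plan — holds.

No — it violates: Draft must be scheduled before Deploy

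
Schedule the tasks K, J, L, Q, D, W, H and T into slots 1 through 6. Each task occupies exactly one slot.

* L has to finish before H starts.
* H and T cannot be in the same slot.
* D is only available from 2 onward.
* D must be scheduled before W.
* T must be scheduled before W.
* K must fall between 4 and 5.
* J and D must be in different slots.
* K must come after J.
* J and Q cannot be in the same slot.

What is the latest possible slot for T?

5

Downstream work caps T at 5.
T at 5 is achievable: D in 2; W in 6; T in 5; Q in 2; J in 1; L in 1; H in 2; K in 4.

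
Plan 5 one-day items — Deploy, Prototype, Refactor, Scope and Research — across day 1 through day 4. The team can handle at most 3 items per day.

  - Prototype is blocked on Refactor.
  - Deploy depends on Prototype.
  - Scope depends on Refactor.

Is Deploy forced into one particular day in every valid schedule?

Deploy can be day 3 (e.g. Deploy in day 3, Prototype in day 2, Research in day 1, Refactor in day 1, Scope in day 2) or day 4 (e.g. Research in day 1; Prototype in day 2; Refactor in day 1; Deploy in day 4; Scope in day 2).

No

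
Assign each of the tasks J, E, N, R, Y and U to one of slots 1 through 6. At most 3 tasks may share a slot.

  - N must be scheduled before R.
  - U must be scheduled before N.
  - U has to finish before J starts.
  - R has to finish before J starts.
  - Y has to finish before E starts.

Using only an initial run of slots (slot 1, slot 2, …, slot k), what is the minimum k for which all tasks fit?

4 slots

The precedence chain requires at least 4 distinct slots.
With at most 3 per slot and 6 tasks, at least 2 slots are needed.
4 works (last occupied slot: 4): for example N in 2; R in 3; Y in 1; U in 1; E in 2; J in 4.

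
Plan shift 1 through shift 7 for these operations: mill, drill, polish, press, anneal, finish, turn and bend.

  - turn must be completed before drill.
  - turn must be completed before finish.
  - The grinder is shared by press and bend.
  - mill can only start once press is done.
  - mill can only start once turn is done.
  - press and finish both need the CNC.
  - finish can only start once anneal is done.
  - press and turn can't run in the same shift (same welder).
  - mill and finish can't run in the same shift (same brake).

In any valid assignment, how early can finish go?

Precedence pushes finish to at least shift 2.
finish at shift 2 is achievable: bend=shift 1; polish=shift 1; turn=shift 1; anneal=shift 1; mill=shift 4; drill=shift 2; press=shift 3; finish=shift 2.

shift 2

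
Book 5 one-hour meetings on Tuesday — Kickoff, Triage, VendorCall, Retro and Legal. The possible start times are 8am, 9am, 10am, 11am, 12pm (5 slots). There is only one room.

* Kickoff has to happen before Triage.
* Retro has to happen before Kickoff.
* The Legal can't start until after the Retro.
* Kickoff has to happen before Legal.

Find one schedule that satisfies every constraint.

Retro in 8am, Triage in 11am, Legal in 10am, VendorCall in 12pm, Kickoff in 9am

Checking: Kickoff(9am) before Triage(11am); Retro(8am) before Kickoff(9am); Kickoff(9am) before Legal(10am); Retro(8am) before Legal(10am); max 1 per slot (cap 1).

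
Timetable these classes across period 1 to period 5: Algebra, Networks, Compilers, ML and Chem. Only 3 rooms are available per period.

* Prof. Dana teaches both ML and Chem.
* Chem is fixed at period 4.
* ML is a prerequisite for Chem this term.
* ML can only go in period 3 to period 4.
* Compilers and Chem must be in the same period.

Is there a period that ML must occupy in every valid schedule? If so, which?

period 3

ML's window is period 3–period 4.
Chem is fixed at period 4, and ML can't share a period with Chem.
So ML must be period 3.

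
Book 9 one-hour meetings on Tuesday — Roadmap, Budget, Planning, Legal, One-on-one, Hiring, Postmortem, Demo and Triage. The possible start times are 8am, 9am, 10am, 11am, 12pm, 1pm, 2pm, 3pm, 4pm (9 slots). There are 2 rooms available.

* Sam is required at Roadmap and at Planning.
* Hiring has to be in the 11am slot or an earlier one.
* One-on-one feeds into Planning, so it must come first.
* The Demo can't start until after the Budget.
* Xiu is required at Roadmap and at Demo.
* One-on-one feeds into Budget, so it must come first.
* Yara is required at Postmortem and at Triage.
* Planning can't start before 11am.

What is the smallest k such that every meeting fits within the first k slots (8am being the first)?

5 slots

The precedence chain requires at least 3 distinct slots.
With at most 2 per slot and 9 meetings, at least 5 slots are needed.
Planning can't be placed before 11am — that is slot 4 counting from 8am — so the schedule must run through at least 4 slots.
5 works (last occupied slot: 12pm): for example Postmortem -> 11am; Legal -> 10am; Hiring -> 8am; Planning -> 11am; Budget -> 9am; One-on-one -> 8am; Roadmap -> 9am; Triage -> 12pm; Demo -> 10am.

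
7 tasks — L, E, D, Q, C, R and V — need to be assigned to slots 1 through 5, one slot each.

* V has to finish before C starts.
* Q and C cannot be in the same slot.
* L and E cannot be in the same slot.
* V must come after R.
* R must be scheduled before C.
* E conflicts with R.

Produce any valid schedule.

D=1, V=2, C=3, R=1, L=1, Q=1, E=2

Checking: V(2) before C(3); R(1) before V(2); R(1) before C(3); L(1) != E(2); Q(1) != C(3); E(2) != R(1).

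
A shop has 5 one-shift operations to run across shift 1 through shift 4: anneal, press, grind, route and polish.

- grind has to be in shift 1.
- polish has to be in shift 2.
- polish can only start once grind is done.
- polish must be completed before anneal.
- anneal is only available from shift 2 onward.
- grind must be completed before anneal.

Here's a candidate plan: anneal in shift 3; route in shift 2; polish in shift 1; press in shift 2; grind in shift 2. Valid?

Invalid. polish can only start once grind is done.

polish can only start once grind is done — violated.
polish must be completed before anneal — holds.
anneal is only available from shift 2 onward — holds.
grind has to be in shift 1 — violated.
grind must be completed before anneal — holds.
polish has to be in shift 2 — violated.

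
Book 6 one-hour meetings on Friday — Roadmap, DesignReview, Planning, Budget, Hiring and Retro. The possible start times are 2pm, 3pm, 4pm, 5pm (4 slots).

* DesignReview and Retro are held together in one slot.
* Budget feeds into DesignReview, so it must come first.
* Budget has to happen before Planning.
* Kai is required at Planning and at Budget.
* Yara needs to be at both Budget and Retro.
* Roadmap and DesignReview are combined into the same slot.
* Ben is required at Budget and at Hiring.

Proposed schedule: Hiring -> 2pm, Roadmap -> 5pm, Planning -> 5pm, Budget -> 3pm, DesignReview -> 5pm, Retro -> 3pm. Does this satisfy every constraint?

No. DesignReview and Retro are held together in one slot is not satisfied.

Kai is required at Planning and at Budget — holds.
Yara needs to be at both Budget and Retro — violated.
Ben is required at Budget and at Hiring — holds.
Budget feeds into DesignReview, so it must come first — holds.
DesignReview and Retro are held together in one slot — violated.
Roadmap and DesignReview are combined into the same slot — holds.
Budget has to happen before Planning — holds.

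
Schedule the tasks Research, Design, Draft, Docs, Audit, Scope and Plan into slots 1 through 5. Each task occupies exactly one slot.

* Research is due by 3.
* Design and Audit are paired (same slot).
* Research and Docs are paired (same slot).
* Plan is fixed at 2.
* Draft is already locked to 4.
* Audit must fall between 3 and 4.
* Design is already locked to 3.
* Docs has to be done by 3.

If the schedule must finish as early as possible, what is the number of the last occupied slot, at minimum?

4

Draft can't be placed before 4, so the schedule must run through at least slot 4.
4 works (last occupied slot: 4): for example Plan=2; Audit=3; Design=3; Docs=1; Scope=1; Draft=4; Research=1.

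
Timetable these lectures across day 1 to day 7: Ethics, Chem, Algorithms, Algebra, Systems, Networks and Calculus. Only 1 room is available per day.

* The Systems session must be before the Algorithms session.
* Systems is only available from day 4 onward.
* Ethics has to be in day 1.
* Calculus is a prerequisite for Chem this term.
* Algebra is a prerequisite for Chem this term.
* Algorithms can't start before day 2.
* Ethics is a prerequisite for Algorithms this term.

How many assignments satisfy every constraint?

48

Splitting on Chem: it can be day 4 (6), day 5 (10), day 6 (14), day 7 (18). Listing each branch's schedules as (Ethics, Algorithms, Algebra, Systems, Networks, Calculus) by day number:
Chem=day 4: (1,6,2,5,7,3) (1,6,3,5,7,2) (1,7,2,5,6,3) (1,7,2,6,5,3) (1,7,3,5,6,2) (1,7,3,6,5,2) — 6.
Chem=day 5: (1,6,2,4,7,3) (1,6,3,4,7,2) (1,7,2,4,6,3) (1,7,2,6,3,4) (1,7,2,6,4,3) (1,7,3,4,6,2) (1,7,3,6,2,4) (1,7,3,6,4,2) (1,7,4,6,2,3) (1,7,4,6,3,2) — 10.
Chem=day 6: (1,5,2,4,7,3) (1,5,3,4,7,2) (1,7,2,4,3,5) (1,7,2,4,5,3) (1,7,2,5,3,4) (1,7,2,5,4,3) (1,7,3,4,2,5) (1,7,3,4,5,2) (1,7,3,5,2,4) (1,7,3,5,4,2) (1,7,4,5,2,3) (1,7,4,5,3,2) (1,7,5,4,2,3) (1,7,5,4,3,2) — 14.
Chem=day 7: (1,5,2,4,3,6) (1,5,2,4,6,3) (1,5,3,4,2,6) (1,5,3,4,6,2) (1,5,6,4,2,3) (1,5,6,4,3,2) (1,6,2,4,3,5) (1,6,2,4,5,3) (1,6,2,5,3,4) (1,6,2,5,4,3) (1,6,3,4,2,5) (1,6,3,4,5,2) (1,6,3,5,2,4) (1,6,3,5,4,2) (1,6,4,5,2,3) (1,6,4,5,3,2) (1,6,5,4,2,3) (1,6,5,4,3,2) — 18.
Summing: 6 + 10 + 14 + 18 = 48.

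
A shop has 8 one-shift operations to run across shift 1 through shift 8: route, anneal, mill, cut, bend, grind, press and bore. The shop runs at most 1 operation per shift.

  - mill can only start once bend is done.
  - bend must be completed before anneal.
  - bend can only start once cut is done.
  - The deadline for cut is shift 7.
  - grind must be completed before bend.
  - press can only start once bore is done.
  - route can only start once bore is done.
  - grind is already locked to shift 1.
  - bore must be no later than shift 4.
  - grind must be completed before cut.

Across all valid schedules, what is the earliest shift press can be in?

Precedence pushes press to at least shift 2.
press at shift 3 is achievable: route -> shift 6, bend -> shift 5, grind -> shift 1, press -> shift 3, anneal -> shift 7, bore -> shift 2, cut -> shift 4, mill -> shift 8.
Nothing earlier works — the capacity limit rule out every shift before shift 3.

shift 3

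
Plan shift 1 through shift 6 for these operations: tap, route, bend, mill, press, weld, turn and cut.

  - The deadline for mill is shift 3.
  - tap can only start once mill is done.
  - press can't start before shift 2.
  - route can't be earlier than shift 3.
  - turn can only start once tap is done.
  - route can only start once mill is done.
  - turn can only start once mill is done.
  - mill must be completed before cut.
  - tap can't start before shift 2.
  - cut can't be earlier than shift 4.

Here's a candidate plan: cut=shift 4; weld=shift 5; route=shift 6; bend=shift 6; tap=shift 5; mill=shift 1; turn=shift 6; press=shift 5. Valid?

Yes, all constraints hold

tap can only start once mill is done — holds.
route can't be earlier than shift 3 — holds.
cut can't be earlier than shift 4 — holds.
The deadline for mill is shift 3 — holds.
turn can only start once mill is done — holds.
tap can't start before shift 2 — holds.
press can't start before shift 2 — holds.
mill must be completed before cut — holds.
route can only start once mill is done — holds.
turn can only start once tap is done — holds.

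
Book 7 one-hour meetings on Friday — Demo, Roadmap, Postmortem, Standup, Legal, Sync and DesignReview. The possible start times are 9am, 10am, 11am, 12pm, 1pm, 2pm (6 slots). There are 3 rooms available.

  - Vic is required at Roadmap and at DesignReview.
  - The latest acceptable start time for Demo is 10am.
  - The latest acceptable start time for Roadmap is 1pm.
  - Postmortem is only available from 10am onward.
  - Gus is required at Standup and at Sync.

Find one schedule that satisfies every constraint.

Sync -> 10am; Postmortem -> 10am; DesignReview -> 11am; Demo -> 9am; Standup -> 9am; Legal -> 10am; Roadmap -> 9am

Checking: Standup(9am) != Sync(10am); Roadmap(9am) != DesignReview(11am); Demo=9am in [9am,10am]; Roadmap=9am in [9am,1pm]; Postmortem=10am in [10am,2pm]; max 3 per slot (cap 3).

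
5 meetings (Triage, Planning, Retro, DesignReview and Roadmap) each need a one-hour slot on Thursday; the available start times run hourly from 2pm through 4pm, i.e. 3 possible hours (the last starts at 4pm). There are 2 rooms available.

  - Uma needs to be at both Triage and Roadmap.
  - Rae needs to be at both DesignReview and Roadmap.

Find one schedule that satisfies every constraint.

Triage -> 2pm, DesignReview -> 3pm, Retro -> 3pm, Planning -> 2pm, Roadmap -> 4pm

Checking: Triage(2pm) != Roadmap(4pm); DesignReview(3pm) != Roadmap(4pm); max 2 per hour (cap 2).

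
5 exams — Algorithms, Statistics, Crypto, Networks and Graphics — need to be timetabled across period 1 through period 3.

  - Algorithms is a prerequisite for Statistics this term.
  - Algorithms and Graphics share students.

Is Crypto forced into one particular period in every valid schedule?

Crypto can be period 1 (e.g. Algorithms=period 1, Graphics=period 2, Crypto=period 1, Networks=period 1, Statistics=period 2) or period 2 (e.g. Crypto in period 2; Graphics in period 2; Networks in period 1; Statistics in period 2; Algorithms in period 1).

No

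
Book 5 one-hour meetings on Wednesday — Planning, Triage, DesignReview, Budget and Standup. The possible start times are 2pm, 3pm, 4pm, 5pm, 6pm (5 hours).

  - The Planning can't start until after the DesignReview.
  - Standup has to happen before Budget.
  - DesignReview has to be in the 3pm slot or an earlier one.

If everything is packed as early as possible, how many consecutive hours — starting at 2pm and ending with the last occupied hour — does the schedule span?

The precedence chain requires at least 2 distinct hours.
2 works (last occupied hour: 3pm): for example Triage -> 2pm, DesignReview -> 2pm, Standup -> 2pm, Budget -> 3pm, Planning -> 3pm.

2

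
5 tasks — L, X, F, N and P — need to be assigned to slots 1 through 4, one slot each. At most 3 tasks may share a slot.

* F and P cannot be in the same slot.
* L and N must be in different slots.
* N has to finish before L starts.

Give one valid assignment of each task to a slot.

F in 1; L in 2; X in 1; N in 1; P in 2

Checking: N(1) before L(2); F(1) != P(2); L(2) != N(1); max 3 per slot (cap 3).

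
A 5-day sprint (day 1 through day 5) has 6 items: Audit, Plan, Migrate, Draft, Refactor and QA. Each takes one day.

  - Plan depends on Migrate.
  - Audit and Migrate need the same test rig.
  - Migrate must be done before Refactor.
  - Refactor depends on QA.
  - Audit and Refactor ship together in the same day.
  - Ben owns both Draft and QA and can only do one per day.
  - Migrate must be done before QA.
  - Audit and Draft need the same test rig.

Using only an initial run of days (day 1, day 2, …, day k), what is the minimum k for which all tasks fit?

The precedence chain requires at least 3 distinct days.
3 works (last occupied day: day 3): for example Draft=day 1, Refactor=day 3, Migrate=day 1, QA=day 2, Audit=day 3, Plan=day 2.

3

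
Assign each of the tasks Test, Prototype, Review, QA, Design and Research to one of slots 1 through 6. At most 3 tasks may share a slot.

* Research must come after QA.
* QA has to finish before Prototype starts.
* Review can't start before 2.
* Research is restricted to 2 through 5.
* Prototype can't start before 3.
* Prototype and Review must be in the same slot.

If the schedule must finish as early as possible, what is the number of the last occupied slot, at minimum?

slot 3

The precedence chain requires at least 2 distinct slots.
With at most 3 per slot and 6 tasks, at least 2 slots are needed.
Prototype can't be placed before 3, so the schedule must run through at least slot 3.
3 works (last occupied slot: 3): for example Research in 2, Design in 1, Prototype in 3, Review in 3, QA in 1, Test in 1.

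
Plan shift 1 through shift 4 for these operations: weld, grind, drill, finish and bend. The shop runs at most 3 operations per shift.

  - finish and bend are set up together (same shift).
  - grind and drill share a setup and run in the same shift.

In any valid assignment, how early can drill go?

shift 1

drill at shift 1 is achievable: weld -> shift 1, bend -> shift 2, grind -> shift 1, drill -> shift 1, finish -> shift 2.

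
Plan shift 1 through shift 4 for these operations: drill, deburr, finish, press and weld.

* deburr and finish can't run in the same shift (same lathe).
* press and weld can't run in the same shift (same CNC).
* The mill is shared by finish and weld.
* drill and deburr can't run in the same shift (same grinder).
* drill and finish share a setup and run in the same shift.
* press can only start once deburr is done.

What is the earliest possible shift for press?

Precedence pushes press to at least shift 2.
press at shift 2 is achievable: finish=shift 2; press=shift 2; weld=shift 1; deburr=shift 1; drill=shift 2.

shift 2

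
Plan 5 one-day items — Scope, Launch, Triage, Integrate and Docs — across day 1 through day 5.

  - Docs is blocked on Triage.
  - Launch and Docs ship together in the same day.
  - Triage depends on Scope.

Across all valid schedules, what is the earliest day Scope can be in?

Downstream work caps Scope at day 3.
Scope at day 1 is achievable: Scope in day 1; Integrate in day 1; Triage in day 2; Launch in day 3; Docs in day 3.

day 1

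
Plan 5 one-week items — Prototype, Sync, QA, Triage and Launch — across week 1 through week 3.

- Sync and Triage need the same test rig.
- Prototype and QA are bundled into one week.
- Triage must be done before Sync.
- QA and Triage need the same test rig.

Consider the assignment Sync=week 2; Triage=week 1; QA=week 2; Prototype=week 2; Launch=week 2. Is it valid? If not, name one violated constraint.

Sync and Triage need the same test rig — holds.
Triage must be done before Sync — holds.
QA and Triage need the same test rig — holds.
Prototype and QA are bundled into one week — holds.

Yes, all constraints hold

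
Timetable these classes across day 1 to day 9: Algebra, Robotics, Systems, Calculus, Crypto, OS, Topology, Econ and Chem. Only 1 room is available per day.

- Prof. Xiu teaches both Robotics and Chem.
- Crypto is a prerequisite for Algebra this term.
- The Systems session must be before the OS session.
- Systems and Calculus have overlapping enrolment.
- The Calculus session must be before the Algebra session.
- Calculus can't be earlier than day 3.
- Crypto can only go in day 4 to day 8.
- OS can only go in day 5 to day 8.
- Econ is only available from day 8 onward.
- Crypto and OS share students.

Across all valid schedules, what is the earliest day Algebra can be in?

Precedence pushes Algebra to at least day 5.
Algebra at day 5 is achievable: Systems=day 1, OS=day 6, Chem=day 9, Econ=day 8, Algebra=day 5, Crypto=day 4, Calculus=day 3, Robotics=day 2, Topology=day 7.

day 5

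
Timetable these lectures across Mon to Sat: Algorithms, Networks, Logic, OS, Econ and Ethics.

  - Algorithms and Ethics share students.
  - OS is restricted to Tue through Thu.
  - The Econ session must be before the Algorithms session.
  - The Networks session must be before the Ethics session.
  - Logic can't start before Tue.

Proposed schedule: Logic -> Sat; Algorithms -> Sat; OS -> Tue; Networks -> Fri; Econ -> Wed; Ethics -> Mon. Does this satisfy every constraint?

Logic can't start before Tue — holds.
The Networks session must be before the Ethics session — violated.
OS is restricted to Tue through Thu — holds.
The Econ session must be before the Algorithms session — holds.
Algorithms and Ethics share students — holds.

No. The Networks session must be before the Ethics session is not satisfied.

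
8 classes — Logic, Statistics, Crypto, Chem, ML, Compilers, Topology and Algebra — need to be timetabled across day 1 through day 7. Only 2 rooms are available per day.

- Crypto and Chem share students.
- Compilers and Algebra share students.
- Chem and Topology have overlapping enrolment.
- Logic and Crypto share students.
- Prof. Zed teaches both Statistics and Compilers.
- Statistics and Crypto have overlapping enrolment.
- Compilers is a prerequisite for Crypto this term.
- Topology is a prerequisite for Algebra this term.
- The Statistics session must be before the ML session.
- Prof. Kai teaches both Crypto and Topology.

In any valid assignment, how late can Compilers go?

Downstream work caps Compilers at day 6.
Compilers at day 6 is achievable: Compilers -> day 6, Topology -> day 1, Algebra -> day 2, Statistics -> day 1, Crypto -> day 7, ML -> day 2, Logic -> day 3, Chem -> day 3.

day 6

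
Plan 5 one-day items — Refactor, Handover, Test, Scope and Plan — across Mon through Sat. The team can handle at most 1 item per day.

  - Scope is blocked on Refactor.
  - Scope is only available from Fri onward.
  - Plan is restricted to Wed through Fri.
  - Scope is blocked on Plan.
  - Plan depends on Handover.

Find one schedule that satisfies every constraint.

Plan=Wed, Scope=Fri, Test=Thu, Refactor=Mon, Handover=Tue

Checking: Refactor(Mon) before Scope(Fri); Handover(Tue) before Plan(Wed); Plan(Wed) before Scope(Fri); Scope=Fri in [Fri,Sat]; Plan=Wed in [Wed,Fri]; max 1 per day (cap 1).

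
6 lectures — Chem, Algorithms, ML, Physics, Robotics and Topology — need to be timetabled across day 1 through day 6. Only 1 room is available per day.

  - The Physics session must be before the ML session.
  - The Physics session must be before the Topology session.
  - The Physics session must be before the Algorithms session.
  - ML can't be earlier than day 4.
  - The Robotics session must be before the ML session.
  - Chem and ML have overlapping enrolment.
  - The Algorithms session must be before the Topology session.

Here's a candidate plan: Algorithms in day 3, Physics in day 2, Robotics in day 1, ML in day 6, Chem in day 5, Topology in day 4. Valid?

Yes, all constraints hold

Only 1 room is available per day — holds.
The Algorithms session must be before the Topology session — holds.
The Physics session must be before the Topology session — holds.
The Physics session must be before the Algorithms session — holds.
Chem and ML have overlapping enrolment — holds.
The Robotics session must be before the ML session — holds.
ML can't be earlier than day 4 — holds.
The Physics session must be before the ML session — holds.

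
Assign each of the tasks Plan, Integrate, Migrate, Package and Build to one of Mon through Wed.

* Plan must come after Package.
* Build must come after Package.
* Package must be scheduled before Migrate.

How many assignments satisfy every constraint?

27

Splitting on Plan: it can be Tue (12), Wed (15). Listing each branch's schedules as (Integrate, Migrate, Package, Build):
Plan=Tue: (Mon,Tue,Mon,Tue) (Mon,Tue,Mon,Wed) (Mon,Wed,Mon,Tue) (Mon,Wed,Mon,Wed) (Tue,Tue,Mon,Tue) (Tue,Tue,Mon,Wed) (Tue,Wed,Mon,Tue) (Tue,Wed,Mon,Wed) (Wed,Tue,Mon,Tue) (Wed,Tue,Mon,Wed) (Wed,Wed,Mon,Tue) (Wed,Wed,Mon,Wed) — 12.
Plan=Wed: (Mon,Tue,Mon,Tue) (Mon,Tue,Mon,Wed) (Mon,Wed,Mon,Tue) (Mon,Wed,Mon,Wed) (Mon,Wed,Tue,Wed) (Tue,Tue,Mon,Tue) (Tue,Tue,Mon,Wed) (Tue,Wed,Mon,Tue) (Tue,Wed,Mon,Wed) (Tue,Wed,Tue,Wed) (Wed,Tue,Mon,Tue) (Wed,Tue,Mon,Wed) (Wed,Wed,Mon,Tue) (Wed,Wed,Mon,Wed) (Wed,Wed,Tue,Wed) — 15.
Summing: 12 + 15 = 27.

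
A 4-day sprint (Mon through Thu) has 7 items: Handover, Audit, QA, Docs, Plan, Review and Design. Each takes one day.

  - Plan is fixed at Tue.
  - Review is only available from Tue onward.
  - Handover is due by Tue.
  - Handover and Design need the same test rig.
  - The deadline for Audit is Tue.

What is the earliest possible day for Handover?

Handover's own window allows nothing later than Tue.
Handover at Mon is achievable: Review -> Tue; Handover -> Mon; Plan -> Tue; Docs -> Mon; Design -> Tue; QA -> Mon; Audit -> Mon.

Mon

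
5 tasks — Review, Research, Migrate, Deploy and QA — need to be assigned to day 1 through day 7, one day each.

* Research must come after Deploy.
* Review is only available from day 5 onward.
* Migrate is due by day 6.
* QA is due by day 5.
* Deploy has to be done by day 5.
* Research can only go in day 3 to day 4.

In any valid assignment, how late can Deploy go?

Deploy's own window allows nothing later than day 5; downstream work caps Deploy at day 3.
Deploy at day 3 is achievable: Review in day 5, QA in day 1, Deploy in day 3, Research in day 4, Migrate in day 1.

day 3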